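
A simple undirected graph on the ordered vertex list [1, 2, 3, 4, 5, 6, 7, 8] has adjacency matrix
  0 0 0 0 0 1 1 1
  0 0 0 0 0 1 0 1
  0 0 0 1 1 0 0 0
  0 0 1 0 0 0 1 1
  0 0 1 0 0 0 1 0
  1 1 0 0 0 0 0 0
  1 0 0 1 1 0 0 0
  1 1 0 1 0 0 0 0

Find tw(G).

2

A width-2 tree decomposition is:
Bags: B1 = {3, 5, 7}  B2 = {3, 4, 7}  B3 = {1, 4, 7}  B4 = {1, 4, 8}  B5 = {1, 6, 8}  B6 = {2, 6, 8}
Tree: B1–B2, B2–B3, B3–B4, B4–B5, B5–B6
Each bag holds 3 vertices, so the decomposition has width 2, which upper-bounds the treewidth. The edges 5–3–4–7–5 form a cycle, so G is not a tree and its treewidth is at least 2. Hence tw(G) = 2 exactly.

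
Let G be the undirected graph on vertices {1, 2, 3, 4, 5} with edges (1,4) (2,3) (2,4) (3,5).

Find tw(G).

1

A width-1 tree decomposition is:
Bags: B1 = {1, 4}  B2 = {2, 4}  B3 = {2, 3}  B4 = {3, 5}
Tree: B1–B2, B2–B3, B3–B4
Each bag holds 2 vertices, so the decomposition has width 1, which upper-bounds the treewidth. Since G has at least one edge (e.g. 1–4), it is not an edgeless graph, so tw(G) ≥ 1. The upper and lower bounds meet at 1, so that is the treewidth.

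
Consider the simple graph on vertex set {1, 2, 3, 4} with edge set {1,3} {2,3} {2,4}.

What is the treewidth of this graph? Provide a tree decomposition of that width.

Treewidth 1.
Bags: B1 = {1, 3}  B2 = {2, 3}  B3 = {2, 4}
Tree: B1–B2, B2–B3

Every bag has size at most 2, so the width is 2 − 1 = 1 and tw(G) ≤ 1. Any graph with an edge has treewidth ≥ 1, and G has the edge 1–3. Therefore the treewidth is 1.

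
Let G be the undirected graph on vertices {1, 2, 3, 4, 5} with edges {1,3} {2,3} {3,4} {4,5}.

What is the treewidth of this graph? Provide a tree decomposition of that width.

The largest bag has 2 vertices, giving width 1; this decomposition certifies tw(G) ≤ 1. Any graph with an edge has treewidth ≥ 1, and G has the edge 4–3. Therefore the treewidth is 1.

Treewidth 1.
One such decomposition:
Bags: B1 = {3, 4}  B2 = {1, 3}  B3 = {2, 3}  B4 = {4, 5}
Tree: B1–B2, B2–B3, B1–B4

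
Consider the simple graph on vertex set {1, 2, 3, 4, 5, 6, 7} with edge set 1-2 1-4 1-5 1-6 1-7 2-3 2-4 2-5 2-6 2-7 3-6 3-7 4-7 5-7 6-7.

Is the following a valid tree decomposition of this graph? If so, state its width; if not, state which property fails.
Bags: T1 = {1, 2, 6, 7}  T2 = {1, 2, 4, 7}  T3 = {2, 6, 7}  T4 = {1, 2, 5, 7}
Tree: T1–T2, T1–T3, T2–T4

A tree decomposition must satisfy three properties: every vertex lies in some bag; for every edge, both endpoints lie together in some bag; and for every vertex, the bags containing it form a connected subtree. Here vertex 3 appears in no bag, so the decomposition is invalid.

No — vertex 3 appears in no bag.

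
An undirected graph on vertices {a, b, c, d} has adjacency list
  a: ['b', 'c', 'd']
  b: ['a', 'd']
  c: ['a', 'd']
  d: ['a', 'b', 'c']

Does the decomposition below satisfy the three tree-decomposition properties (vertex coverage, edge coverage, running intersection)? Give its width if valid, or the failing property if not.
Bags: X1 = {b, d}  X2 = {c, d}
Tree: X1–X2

No — vertex a appears in no bag.

A tree decomposition must satisfy three properties: every vertex lies in some bag; for every edge, both endpoints lie together in some bag; and for every vertex, the bags containing it form a connected subtree. Here vertex a appears in no bag, so the decomposition is invalid.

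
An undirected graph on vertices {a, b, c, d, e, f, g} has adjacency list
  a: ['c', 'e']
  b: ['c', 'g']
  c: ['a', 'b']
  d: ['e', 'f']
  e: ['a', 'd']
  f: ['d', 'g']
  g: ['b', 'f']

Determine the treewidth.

2

A width-2 tree decomposition is:
Bags: B1 = {a, b, c}  B2 = {a, b, e}  B3 = {b, d, e}  B4 = {b, d, f}  B5 = {b, f, g}
Tree: B1–B2, B2–B3, B3–B4, B4–B5
Every bag has size at most 3, so the width is 3 − 1 = 2 and tw(G) ≤ 2. The edges b–c–a–e–d–f–g–b form a cycle, so G is not a tree and its treewidth is at least 2. Therefore the treewidth is 2.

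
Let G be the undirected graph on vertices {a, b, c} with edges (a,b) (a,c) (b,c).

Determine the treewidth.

A width-2 tree decomposition is:
Bags: B1 = {a, b, c}
Tree: (single bag)
With just one bag of size 3, the width is 3 − 1 = 2, so tw(G) ≤ 2. For the lower bound, the 3 vertices {a, b, c} are pairwise adjacent, and any tree decomposition puts a clique entirely inside one bag — forcing width ≥ 2. Therefore the treewidth is 2.

2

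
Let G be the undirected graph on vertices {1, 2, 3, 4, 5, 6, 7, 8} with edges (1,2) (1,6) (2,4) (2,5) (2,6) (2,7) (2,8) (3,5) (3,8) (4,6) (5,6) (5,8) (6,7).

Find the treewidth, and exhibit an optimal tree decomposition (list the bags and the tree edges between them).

Each bag holds 3 vertices, so the decomposition has width 2, which upper-bounds the treewidth. On the other hand G contains the 3-clique {2, 5, 8}. A clique must lie in a single bag of any decomposition, so no decomposition can have width below 2. Combining the bounds, tw(G) = 2.

Treewidth 2.
One such decomposition:
Bags: B1 = {2, 4, 6}  B2 = {2, 5, 6}  B3 = {2, 5, 8}  B4 = {3, 5, 8}  B5 = {2, 6, 7}  B6 = {1, 2, 6}
Tree: B1–B2, B2–B3, B3–B4, B1–B5, B2–B6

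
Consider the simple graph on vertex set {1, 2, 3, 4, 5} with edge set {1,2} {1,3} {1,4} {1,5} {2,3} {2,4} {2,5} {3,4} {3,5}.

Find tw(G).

3

A width-3 tree decomposition is:
Bags: B1 = {1, 2, 3, 4}  B2 = {1, 2, 3, 5}
Tree: B1–B2
Every bag has size at most 4, so the width is 4 − 1 = 3 and tw(G) ≤ 3. On the other hand G contains the 4-clique {1, 2, 3, 4}. A clique must lie in a single bag of any decomposition, so no decomposition can have width below 3. Combining the bounds, tw(G) = 3.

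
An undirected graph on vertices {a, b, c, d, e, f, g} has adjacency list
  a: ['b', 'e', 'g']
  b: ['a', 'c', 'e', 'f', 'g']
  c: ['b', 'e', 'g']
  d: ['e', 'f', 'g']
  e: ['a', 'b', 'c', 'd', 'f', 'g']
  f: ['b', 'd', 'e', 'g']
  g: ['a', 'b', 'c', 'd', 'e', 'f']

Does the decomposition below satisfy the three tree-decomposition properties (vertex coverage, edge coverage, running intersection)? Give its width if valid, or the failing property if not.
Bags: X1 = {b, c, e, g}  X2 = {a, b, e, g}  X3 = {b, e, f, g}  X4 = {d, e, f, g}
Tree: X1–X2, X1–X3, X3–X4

Vertex coverage: the bags together contain {a, b, c, d, e, f, g}, the full vertex set. Edge coverage: each edge of G has both endpoints in at least one bag. Running intersection: for every vertex, the bags containing it form a connected subtree. All three properties hold, so this is a valid tree decomposition of width max|bag| − 1 = 3, and hence tw(G) ≤ 3.

Yes; width 3.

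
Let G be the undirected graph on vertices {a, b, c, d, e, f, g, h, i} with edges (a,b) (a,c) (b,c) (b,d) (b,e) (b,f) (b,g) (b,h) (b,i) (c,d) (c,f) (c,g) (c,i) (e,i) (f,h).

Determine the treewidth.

A width-2 tree decomposition is:
Bags: B1 = {b, c, d}  B2 = {b, c, i}  B3 = {b, e, i}  B4 = {b, c, f}  B5 = {a, b, c}  B6 = {b, f, h}  B7 = {b, c, g}
Tree: B1–B2, B2–B3, B1–B4, B2–B5, B4–B6, B1–B7
Every bag has size at most 3, so the width is 3 − 1 = 2 and tw(G) ≤ 2. For the lower bound, the 3 vertices {b, e, i} are pairwise adjacent, and any tree decomposition puts a clique entirely inside one bag — forcing width ≥ 2. Therefore the treewidth is 2.

2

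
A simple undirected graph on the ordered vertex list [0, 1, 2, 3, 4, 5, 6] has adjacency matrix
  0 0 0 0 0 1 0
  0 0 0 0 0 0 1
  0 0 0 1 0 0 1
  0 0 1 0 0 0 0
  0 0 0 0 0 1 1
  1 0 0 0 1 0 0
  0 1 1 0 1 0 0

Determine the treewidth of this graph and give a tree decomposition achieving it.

Treewidth 1.
One such decomposition:
Bags: B1 = {2, 6}  B2 = {4, 6}  B3 = {4, 5}  B4 = {1, 6}  B5 = {0, 5}  B6 = {2, 3}
Tree: B1–B2, B2–B3, B1–B4, B3–B5, B1–B6

The largest bag has 2 vertices, giving width 1; this decomposition certifies tw(G) ≤ 1. Since G has at least one edge (e.g. 6–2), it is not an edgeless graph, so tw(G) ≥ 1. Therefore the treewidth is 1.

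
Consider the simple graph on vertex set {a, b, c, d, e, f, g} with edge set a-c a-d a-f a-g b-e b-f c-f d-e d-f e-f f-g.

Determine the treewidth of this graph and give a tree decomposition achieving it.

Each bag holds 3 vertices, so the decomposition has width 2, which upper-bounds the treewidth. Conversely, {d, e, f} is a clique of size 3, and the vertices of any clique must share a bag in every tree decomposition; so some bag has ≥ 3 vertices and tw(G) ≥ 2. Therefore the treewidth is 2.

Treewidth 2.
One optimal decomposition is:
Bags: B1 = {a, d, f}  B2 = {a, c, f}  B3 = {d, e, f}  B4 = {b, e, f}  B5 = {a, f, g}
Tree: B1–B2, B1–B3, B3–B4, B1–B5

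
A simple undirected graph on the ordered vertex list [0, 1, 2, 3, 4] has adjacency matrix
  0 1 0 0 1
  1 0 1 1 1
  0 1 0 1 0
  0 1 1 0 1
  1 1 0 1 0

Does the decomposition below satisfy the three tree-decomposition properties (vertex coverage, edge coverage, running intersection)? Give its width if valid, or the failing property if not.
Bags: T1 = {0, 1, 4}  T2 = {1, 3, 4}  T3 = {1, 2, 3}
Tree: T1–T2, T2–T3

Yes; width 2.

Vertex coverage: the bags together contain {0, 1, 2, 3, 4}, the full vertex set. Edge coverage: each edge of G has both endpoints in at least one bag. Running intersection: for every vertex, the bags containing it form a connected subtree. All three properties hold, so this is a valid tree decomposition of width max|bag| − 1 = 2, and hence tw(G) ≤ 2.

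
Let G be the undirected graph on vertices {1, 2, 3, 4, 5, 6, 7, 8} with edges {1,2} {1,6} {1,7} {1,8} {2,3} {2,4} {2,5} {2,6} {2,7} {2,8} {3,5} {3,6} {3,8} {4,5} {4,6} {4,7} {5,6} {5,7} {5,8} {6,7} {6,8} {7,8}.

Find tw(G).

A width-4 tree decomposition is:
Bags: B1 = {2, 3, 5, 6, 8}  B2 = {2, 5, 6, 7, 8}  B3 = {2, 4, 5, 6, 7}  B4 = {1, 2, 6, 7, 8}
Tree: B1–B2, B2–B3, B2–B4
Each bag holds 5 vertices, so the decomposition has width 4, which upper-bounds the treewidth. On the other hand G contains the 5-clique {1, 2, 6, 7, 8}. A clique must lie in a single bag of any decomposition, so no decomposition can have width below 4. The upper and lower bounds meet at 4, so that is the treewidth.

4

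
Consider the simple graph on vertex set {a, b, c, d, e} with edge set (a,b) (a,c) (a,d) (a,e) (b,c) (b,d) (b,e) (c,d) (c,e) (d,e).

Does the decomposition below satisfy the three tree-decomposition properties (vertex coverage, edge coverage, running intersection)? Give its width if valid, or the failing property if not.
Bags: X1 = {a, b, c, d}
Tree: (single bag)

No — vertex e appears in no bag.

A tree decomposition must satisfy three properties: every vertex lies in some bag; for every edge, both endpoints lie together in some bag; and for every vertex, the bags containing it form a connected subtree. Here vertex e appears in no bag, so the decomposition is invalid.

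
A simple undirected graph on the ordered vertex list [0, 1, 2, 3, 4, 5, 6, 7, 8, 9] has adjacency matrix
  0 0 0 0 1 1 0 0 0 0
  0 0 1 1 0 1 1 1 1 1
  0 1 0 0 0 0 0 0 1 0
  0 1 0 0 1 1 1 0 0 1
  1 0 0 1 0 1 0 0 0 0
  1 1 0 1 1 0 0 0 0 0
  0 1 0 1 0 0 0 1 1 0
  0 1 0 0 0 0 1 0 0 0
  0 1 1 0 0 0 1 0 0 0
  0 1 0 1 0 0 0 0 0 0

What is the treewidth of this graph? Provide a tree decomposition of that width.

The largest bag has 3 vertices, giving width 2; this decomposition certifies tw(G) ≤ 2. Conversely, {0, 4, 5} is a clique of size 3, and the vertices of any clique must share a bag in every tree decomposition; so some bag has ≥ 3 vertices and tw(G) ≥ 2. Therefore the treewidth is 2.

Treewidth 2.
One such decomposition:
Bags: B1 = {1, 3, 6}  B2 = {1, 6, 7}  B3 = {1, 3, 9}  B4 = {1, 6, 8}  B5 = {1, 3, 5}  B6 = {1, 2, 8}  B7 = {3, 4, 5}  B8 = {0, 4, 5}
Tree: B1–B2, B1–B3, B2–B4, B3–B5, B4–B6, B5–B7, B7–B8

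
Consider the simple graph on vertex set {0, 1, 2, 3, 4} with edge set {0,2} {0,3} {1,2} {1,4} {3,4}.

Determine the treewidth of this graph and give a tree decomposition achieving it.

Each bag holds 3 vertices, so the decomposition has width 2, which upper-bounds the treewidth. For the lower bound, G contains the cycle 3–0–2–1–4–3, so G is not a forest; only forests have treewidth ≤ 1, hence tw(G) ≥ 2. Combining the bounds, tw(G) = 2.

Treewidth 2.
One such decomposition:
Bags: B1 = {0, 2, 3}  B2 = {1, 2, 3}  B3 = {1, 3, 4}
Tree: B1–B2, B2–B3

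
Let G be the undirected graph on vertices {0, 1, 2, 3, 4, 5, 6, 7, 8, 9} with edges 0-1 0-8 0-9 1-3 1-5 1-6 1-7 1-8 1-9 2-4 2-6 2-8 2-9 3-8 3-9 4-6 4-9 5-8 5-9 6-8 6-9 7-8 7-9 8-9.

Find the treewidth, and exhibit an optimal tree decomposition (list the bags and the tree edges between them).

Treewidth 3.
Bags: B1 = {1, 6, 8, 9}  B2 = {1, 7, 8, 9}  B3 = {1, 3, 8, 9}  B4 = {2, 6, 8, 9}  B5 = {2, 4, 6, 9}  B6 = {0, 1, 8, 9}  B7 = {1, 5, 8, 9}
Tree: B1–B2, B2–B3, B1–B4, B4–B5, B1–B6, B1–B7

Every bag has size at most 4, so the width is 4 − 1 = 3 and tw(G) ≤ 3. For the lower bound, the 4 vertices {0, 1, 8, 9} are pairwise adjacent, and any tree decomposition puts a clique entirely inside one bag — forcing width ≥ 3. Combining the bounds, tw(G) = 3.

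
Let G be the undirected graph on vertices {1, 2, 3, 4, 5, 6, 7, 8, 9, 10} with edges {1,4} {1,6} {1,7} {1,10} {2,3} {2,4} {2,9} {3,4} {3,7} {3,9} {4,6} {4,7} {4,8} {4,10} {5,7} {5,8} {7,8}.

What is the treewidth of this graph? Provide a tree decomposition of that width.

The largest bag has 3 vertices, giving width 2; this decomposition certifies tw(G) ≤ 2. On the other hand G contains the 3-clique {2, 3, 9}. A clique must lie in a single bag of any decomposition, so no decomposition can have width below 2. Hence tw(G) = 2 exactly.

Treewidth 2.
One optimal decomposition is:
Bags: B1 = {3, 4, 7}  B2 = {1, 4, 7}  B3 = {4, 7, 8}  B4 = {2, 3, 4}  B5 = {1, 4, 6}  B6 = {1, 4, 10}  B7 = {5, 7, 8}  B8 = {2, 3, 9}
Tree: B1–B2, B2–B3, B1–B4, B2–B5, B2–B6, B3–B7, B4–B8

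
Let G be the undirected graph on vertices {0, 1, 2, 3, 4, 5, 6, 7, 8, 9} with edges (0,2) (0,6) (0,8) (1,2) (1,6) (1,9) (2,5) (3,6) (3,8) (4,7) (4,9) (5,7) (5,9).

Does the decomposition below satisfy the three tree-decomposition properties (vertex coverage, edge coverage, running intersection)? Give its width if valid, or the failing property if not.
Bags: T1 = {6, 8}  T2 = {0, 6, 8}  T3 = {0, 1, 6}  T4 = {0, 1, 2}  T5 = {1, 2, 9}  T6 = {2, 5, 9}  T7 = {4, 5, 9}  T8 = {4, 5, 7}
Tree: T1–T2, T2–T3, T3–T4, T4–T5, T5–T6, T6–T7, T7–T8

A tree decomposition must satisfy three properties: every vertex lies in some bag; for every edge, both endpoints lie together in some bag; and for every vertex, the bags containing it form a connected subtree. Here vertex 3 appears in no bag, so the decomposition is invalid.

No — vertex 3 appears in no bag.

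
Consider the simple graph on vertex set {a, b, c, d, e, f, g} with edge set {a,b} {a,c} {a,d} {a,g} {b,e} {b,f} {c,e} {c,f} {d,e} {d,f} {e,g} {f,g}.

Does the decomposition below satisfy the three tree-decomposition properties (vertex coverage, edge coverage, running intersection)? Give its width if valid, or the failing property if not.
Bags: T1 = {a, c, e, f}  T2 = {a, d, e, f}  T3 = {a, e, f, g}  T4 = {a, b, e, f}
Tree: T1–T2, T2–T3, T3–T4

Yes; width 3.

Every vertex of G appears in some bag (union = {a, b, c, d, e, f, g}); every edge is covered by a bag; and for each vertex v the set of bags containing v is connected in the bag tree. The decomposition is therefore valid. The largest bag has 4 vertices, so the width is 3.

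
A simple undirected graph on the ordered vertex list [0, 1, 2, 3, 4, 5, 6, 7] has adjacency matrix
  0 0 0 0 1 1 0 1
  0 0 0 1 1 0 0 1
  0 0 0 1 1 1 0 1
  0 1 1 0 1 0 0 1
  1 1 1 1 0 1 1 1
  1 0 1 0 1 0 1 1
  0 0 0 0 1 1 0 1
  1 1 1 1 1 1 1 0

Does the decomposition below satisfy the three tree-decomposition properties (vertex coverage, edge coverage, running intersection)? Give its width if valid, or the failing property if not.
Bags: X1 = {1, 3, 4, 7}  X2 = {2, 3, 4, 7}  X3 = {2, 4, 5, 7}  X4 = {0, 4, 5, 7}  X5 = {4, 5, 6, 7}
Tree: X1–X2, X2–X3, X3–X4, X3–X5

Yes; width 3.

Vertex coverage: the bags together contain {0, 1, 2, 3, 4, 5, 6, 7}, the full vertex set. Edge coverage: each edge of G has both endpoints in at least one bag. Running intersection: for every vertex, the bags containing it form a connected subtree. All three properties hold, so this is a valid tree decomposition of width max|bag| − 1 = 3, and hence tw(G) ≤ 3.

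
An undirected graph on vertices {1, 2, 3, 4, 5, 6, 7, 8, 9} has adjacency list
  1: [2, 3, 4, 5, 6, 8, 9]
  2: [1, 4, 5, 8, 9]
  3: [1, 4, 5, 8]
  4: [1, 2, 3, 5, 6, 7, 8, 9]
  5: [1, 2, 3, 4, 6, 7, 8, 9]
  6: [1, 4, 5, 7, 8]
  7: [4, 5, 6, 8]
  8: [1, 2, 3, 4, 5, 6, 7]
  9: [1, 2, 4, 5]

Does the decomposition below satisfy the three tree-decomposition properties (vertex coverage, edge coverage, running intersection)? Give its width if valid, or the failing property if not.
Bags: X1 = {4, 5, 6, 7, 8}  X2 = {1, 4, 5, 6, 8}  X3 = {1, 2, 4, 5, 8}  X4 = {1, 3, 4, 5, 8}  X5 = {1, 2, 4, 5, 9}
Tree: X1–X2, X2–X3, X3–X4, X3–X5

Yes; width 4.

Every vertex of G appears in some bag (union = {1, 2, 3, 4, 5, 6, 7, 8, 9}); every edge is covered by a bag; and for each vertex v the set of bags containing v is connected in the bag tree. The decomposition is therefore valid. The largest bag has 5 vertices, so the width is 4.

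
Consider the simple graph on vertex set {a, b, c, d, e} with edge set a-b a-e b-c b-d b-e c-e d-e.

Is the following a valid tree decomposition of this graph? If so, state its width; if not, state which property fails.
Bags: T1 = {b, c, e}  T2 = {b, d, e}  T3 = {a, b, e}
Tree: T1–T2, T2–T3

Yes; width 2.

Checking the three conditions: (i) the bags cover all of {a, b, c, d, e}; (ii) for each edge, some bag contains both endpoints; (iii) the bags containing any fixed vertex form a subtree. All hold, so the decomposition is valid with width 3 − 1 = 2.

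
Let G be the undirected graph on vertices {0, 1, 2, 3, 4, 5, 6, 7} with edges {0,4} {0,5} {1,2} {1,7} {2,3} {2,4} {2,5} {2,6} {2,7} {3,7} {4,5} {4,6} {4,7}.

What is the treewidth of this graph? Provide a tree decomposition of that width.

Every bag has size at most 3, so the width is 3 − 1 = 2 and tw(G) ≤ 2. For the lower bound, the 3 vertices {0, 4, 5} are pairwise adjacent, and any tree decomposition puts a clique entirely inside one bag — forcing width ≥ 2. The upper and lower bounds meet at 2, so that is the treewidth.

Treewidth 2.
One such decomposition:
Bags: B1 = {2, 4, 5}  B2 = {2, 4, 6}  B3 = {0, 4, 5}  B4 = {2, 4, 7}  B5 = {1, 2, 7}  B6 = {2, 3, 7}
Tree: B1–B2, B1–B3, B2–B4, B4–B5, B5–B6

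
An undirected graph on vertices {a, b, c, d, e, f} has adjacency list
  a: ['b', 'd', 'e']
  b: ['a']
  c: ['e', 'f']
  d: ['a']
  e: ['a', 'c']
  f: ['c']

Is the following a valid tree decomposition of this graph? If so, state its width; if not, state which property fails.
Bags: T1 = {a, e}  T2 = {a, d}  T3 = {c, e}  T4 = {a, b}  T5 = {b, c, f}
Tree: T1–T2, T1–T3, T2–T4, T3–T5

No — bags containing vertex b are not connected in the tree.

A tree decomposition must satisfy three properties: every vertex lies in some bag; for every edge, both endpoints lie together in some bag; and for every vertex, the bags containing it form a connected subtree. Here bags containing vertex b are not connected in the tree, so the decomposition is invalid.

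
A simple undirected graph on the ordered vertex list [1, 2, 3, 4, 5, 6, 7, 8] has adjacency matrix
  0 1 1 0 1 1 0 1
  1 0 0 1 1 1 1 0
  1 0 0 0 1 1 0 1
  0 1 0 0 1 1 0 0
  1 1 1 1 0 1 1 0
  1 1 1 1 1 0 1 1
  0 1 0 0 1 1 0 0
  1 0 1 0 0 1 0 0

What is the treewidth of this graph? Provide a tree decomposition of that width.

The largest bag has 4 vertices, giving width 3; this decomposition certifies tw(G) ≤ 3. On the other hand G contains the 4-clique {1, 3, 6, 8}. A clique must lie in a single bag of any decomposition, so no decomposition can have width below 3. Hence tw(G) = 3 exactly.

Treewidth 3.
Bags: B1 = {2, 4, 5, 6}  B2 = {1, 2, 5, 6}  B3 = {1, 3, 5, 6}  B4 = {2, 5, 6, 7}  B5 = {1, 3, 6, 8}
Tree: B1–B2, B2–B3, B1–B4, B3–B5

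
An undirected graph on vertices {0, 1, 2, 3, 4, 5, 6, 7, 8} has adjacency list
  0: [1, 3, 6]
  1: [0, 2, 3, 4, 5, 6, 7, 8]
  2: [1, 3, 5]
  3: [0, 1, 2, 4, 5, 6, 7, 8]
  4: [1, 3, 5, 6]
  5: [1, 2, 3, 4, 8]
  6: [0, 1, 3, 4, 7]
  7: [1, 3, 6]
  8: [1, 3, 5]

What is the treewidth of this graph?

3

A width-3 tree decomposition is:
Bags: B1 = {1, 3, 4, 5}  B2 = {1, 3, 5, 8}  B3 = {1, 2, 3, 5}  B4 = {1, 3, 4, 6}  B5 = {0, 1, 3, 6}  B6 = {1, 3, 6, 7}
Tree: B1–B2, B1–B3, B1–B4, B4–B5, B5–B6
Each bag holds 4 vertices, so the decomposition has width 3, which upper-bounds the treewidth. On the other hand G contains the 4-clique {0, 1, 3, 6}. A clique must lie in a single bag of any decomposition, so no decomposition can have width below 3. Combining the bounds, tw(G) = 3.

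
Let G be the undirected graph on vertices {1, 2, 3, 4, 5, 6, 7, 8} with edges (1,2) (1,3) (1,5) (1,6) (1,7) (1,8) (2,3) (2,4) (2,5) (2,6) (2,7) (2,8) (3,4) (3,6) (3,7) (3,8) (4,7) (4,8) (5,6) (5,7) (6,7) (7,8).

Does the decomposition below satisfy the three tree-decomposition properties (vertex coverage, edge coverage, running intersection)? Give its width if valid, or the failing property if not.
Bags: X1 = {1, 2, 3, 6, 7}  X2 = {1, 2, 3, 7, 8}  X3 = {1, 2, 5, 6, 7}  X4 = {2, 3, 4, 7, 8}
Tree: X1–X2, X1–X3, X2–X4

Yes; width 4.

Checking the three conditions: (i) the bags cover all of {1, 2, 3, 4, 5, 6, 7, 8}; (ii) for each edge, some bag contains both endpoints; (iii) the bags containing any fixed vertex form a subtree. All hold, so the decomposition is valid with width 5 − 1 = 4.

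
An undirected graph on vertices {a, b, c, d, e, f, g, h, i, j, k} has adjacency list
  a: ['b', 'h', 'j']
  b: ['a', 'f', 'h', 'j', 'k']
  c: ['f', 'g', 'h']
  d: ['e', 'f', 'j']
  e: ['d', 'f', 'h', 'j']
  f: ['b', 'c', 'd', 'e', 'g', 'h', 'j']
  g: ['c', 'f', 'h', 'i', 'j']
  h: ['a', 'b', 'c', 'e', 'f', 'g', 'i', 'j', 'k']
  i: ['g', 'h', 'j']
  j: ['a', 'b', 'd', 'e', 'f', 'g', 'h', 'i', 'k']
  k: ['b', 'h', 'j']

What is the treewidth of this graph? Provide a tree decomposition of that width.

Treewidth 3.
One such decomposition:
Bags: B1 = {c, f, g, h}  B2 = {f, g, h, j}  B3 = {e, f, h, j}  B4 = {b, f, h, j}  B5 = {a, b, h, j}  B6 = {g, h, i, j}  B7 = {d, e, f, j}  B8 = {b, h, j, k}
Tree: B1–B2, B2–B3, B3–B4, B4–B5, B2–B6, B3–B7, B4–B8

Every bag has size at most 4, so the width is 4 − 1 = 3 and tw(G) ≤ 3. On the other hand G contains the 4-clique {d, e, f, j}. A clique must lie in a single bag of any decomposition, so no decomposition can have width below 3. Hence tw(G) = 3 exactly.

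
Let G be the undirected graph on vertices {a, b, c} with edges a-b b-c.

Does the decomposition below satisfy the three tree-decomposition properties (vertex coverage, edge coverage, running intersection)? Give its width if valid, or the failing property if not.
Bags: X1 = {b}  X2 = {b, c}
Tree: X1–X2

A tree decomposition must satisfy three properties: every vertex lies in some bag; for every edge, both endpoints lie together in some bag; and for every vertex, the bags containing it form a connected subtree. Here vertex a appears in no bag, so the decomposition is invalid.

No — vertex a appears in no bag.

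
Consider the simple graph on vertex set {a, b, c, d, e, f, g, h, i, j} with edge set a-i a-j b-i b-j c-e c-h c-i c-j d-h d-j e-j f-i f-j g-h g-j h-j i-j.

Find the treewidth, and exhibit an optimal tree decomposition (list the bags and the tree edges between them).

Treewidth 2.
One such decomposition:
Bags: B1 = {c, i, j}  B2 = {c, h, j}  B3 = {b, i, j}  B4 = {f, i, j}  B5 = {a, i, j}  B6 = {d, h, j}  B7 = {g, h, j}  B8 = {c, e, j}
Tree: B1–B2, B1–B3, B3–B4, B3–B5, B2–B6, B2–B7, B1–B8

Each bag holds 3 vertices, so the decomposition has width 2, which upper-bounds the treewidth. Conversely, {d, h, j} is a clique of size 3, and the vertices of any clique must share a bag in every tree decomposition; so some bag has ≥ 3 vertices and tw(G) ≥ 2. Therefore the treewidth is 2.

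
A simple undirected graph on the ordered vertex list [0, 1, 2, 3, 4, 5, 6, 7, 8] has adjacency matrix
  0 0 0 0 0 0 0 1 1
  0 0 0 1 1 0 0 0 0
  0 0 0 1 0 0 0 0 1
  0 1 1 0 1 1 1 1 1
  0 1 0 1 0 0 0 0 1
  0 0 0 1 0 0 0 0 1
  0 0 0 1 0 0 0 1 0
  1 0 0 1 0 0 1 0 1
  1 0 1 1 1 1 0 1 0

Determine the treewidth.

A width-2 tree decomposition is:
Bags: B1 = {3, 5, 8}  B2 = {3, 7, 8}  B3 = {0, 7, 8}  B4 = {3, 4, 8}  B5 = {2, 3, 8}  B6 = {1, 3, 4}  B7 = {3, 6, 7}
Tree: B1–B2, B2–B3, B1–B4, B2–B5, B4–B6, B2–B7
Every bag has size at most 3, so the width is 3 − 1 = 2 and tw(G) ≤ 2. For the lower bound, the 3 vertices {0, 7, 8} are pairwise adjacent, and any tree decomposition puts a clique entirely inside one bag — forcing width ≥ 2. Therefore the treewidth is 2.

2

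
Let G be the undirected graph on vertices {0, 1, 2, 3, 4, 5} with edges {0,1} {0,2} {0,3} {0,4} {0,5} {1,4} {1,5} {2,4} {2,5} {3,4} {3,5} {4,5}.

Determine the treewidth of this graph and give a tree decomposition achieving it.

Treewidth 3.
One optimal decomposition is:
Bags: B1 = {0, 3, 4, 5}  B2 = {0, 1, 4, 5}  B3 = {0, 2, 4, 5}
Tree: B1–B2, B2–B3

The largest bag has 4 vertices, giving width 3; this decomposition certifies tw(G) ≤ 3. For the lower bound, the 4 vertices {0, 1, 4, 5} are pairwise adjacent, and any tree decomposition puts a clique entirely inside one bag — forcing width ≥ 3. Therefore the treewidth is 3.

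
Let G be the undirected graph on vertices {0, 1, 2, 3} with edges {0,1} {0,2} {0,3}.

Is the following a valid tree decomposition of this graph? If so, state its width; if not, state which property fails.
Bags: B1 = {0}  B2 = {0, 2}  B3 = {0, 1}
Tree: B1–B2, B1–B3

A tree decomposition must satisfy three properties: every vertex lies in some bag; for every edge, both endpoints lie together in some bag; and for every vertex, the bags containing it form a connected subtree. Here vertex 3 appears in no bag, so the decomposition is invalid.

No — vertex 3 appears in no bag.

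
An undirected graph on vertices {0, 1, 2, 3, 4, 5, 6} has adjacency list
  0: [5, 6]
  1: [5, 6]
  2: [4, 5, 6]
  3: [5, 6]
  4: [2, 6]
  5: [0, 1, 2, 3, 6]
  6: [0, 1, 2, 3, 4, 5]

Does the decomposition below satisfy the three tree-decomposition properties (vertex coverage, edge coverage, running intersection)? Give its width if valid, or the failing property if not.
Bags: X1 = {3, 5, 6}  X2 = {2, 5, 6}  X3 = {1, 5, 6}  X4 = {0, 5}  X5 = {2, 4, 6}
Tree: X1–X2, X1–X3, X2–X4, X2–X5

A tree decomposition must satisfy three properties: every vertex lies in some bag; for every edge, both endpoints lie together in some bag; and for every vertex, the bags containing it form a connected subtree. Here edge (6,0) lies in no bag, so the decomposition is invalid.

No — edge (6,0) lies in no bag.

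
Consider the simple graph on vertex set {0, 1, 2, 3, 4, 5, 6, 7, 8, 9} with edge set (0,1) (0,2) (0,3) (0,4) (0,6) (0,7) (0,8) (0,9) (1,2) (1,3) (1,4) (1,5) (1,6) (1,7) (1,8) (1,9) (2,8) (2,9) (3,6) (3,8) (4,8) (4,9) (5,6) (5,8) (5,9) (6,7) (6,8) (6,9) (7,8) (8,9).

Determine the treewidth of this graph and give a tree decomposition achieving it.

Treewidth 4.
One optimal decomposition is:
Bags: B1 = {0, 1, 2, 8, 9}  B2 = {0, 1, 6, 8, 9}  B3 = {0, 1, 3, 6, 8}  B4 = {0, 1, 6, 7, 8}  B5 = {0, 1, 4, 8, 9}  B6 = {1, 5, 6, 8, 9}
Tree: B1–B2, B2–B3, B2–B4, B1–B5, B2–B6

Every bag has size at most 5, so the width is 5 − 1 = 4 and tw(G) ≤ 4. On the other hand G contains the 5-clique {0, 1, 2, 8, 9}. A clique must lie in a single bag of any decomposition, so no decomposition can have width below 4. The upper and lower bounds meet at 4, so that is the treewidth.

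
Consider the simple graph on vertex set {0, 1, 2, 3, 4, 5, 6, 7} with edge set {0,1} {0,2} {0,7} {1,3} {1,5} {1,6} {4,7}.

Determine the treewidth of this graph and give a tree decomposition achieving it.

Treewidth 1.
One such decomposition:
Bags: B1 = {0, 1}  B2 = {0, 2}  B3 = {1, 3}  B4 = {0, 7}  B5 = {1, 6}  B6 = {4, 7}  B7 = {1, 5}
Tree: B1–B2, B1–B3, B2–B4, B3–B5, B4–B6, B5–B7

Each bag holds 2 vertices, so the decomposition has width 1, which upper-bounds the treewidth. Any graph with an edge has treewidth ≥ 1, and G has the edge 1–0. Hence tw(G) = 1 exactly.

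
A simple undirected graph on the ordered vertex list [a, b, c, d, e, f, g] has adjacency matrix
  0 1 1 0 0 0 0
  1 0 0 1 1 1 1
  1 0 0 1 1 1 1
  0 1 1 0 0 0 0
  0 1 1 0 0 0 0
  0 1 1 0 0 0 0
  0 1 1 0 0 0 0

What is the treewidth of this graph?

2

A width-2 tree decomposition is:
Bags: B1 = {b, c, f}  B2 = {b, c, g}  B3 = {b, c, d}  B4 = {a, b, c}  B5 = {b, c, e}
Tree: B1–B2, B2–B3, B3–B4, B4–B5
The largest bag has 3 vertices, giving width 2; this decomposition certifies tw(G) ≤ 2. For the lower bound, G contains the cycle c–f–b–g–c, so G is not a forest; only forests have treewidth ≤ 1, hence tw(G) ≥ 2. Therefore the treewidth is 2.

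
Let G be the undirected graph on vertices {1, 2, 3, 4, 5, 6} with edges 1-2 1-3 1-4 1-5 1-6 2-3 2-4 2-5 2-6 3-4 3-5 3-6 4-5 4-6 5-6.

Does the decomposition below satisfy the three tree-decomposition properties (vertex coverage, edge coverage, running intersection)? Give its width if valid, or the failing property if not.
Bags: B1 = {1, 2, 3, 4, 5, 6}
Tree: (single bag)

Vertex coverage: the bags together contain {1, 2, 3, 4, 5, 6}, the full vertex set. Edge coverage: each edge of G has both endpoints in at least one bag. Running intersection: for every vertex, the bags containing it form a connected subtree. All three properties hold, so this is a valid tree decomposition of width max|bag| − 1 = 5, and hence tw(G) ≤ 5.

Yes; width 5.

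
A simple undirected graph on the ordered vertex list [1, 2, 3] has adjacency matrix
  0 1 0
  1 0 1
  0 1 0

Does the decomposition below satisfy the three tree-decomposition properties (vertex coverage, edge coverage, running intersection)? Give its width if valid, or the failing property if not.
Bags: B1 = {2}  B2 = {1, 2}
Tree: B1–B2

A tree decomposition must satisfy three properties: every vertex lies in some bag; for every edge, both endpoints lie together in some bag; and for every vertex, the bags containing it form a connected subtree. Here vertex 3 appears in no bag, so the decomposition is invalid.

No — vertex 3 appears in no bag.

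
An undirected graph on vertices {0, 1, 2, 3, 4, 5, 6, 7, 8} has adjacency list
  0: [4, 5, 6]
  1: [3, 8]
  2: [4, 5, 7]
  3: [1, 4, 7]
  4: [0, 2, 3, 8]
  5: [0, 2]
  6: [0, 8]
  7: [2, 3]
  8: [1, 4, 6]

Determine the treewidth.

3

A width-3 tree decomposition is:
Bags: B1 = {1, 3, 7, 8}  B2 = {3, 4, 7, 8}  B3 = {2, 4, 7, 8}  B4 = {2, 4, 6, 8}  B5 = {0, 2, 4, 6}  B6 = {0, 2, 5, 6}
Tree: B1–B2, B2–B3, B3–B4, B4–B5, B5–B6
Each bag holds 4 vertices, so the decomposition has width 3, which upper-bounds the treewidth. For the lower bound: the 4 vertex sets {1,3,7}, {8}, {4}, {0,2,5,6} are disjoint, each induces a connected subgraph, and every pair is joined by at least one edge of G. Contracting each set to a single vertex therefore yields K_{4} as a minor, and since treewidth is minor-monotone, tw(G) ≥ tw(K_{4}) = 3. Hence tw(G) = 3 exactly.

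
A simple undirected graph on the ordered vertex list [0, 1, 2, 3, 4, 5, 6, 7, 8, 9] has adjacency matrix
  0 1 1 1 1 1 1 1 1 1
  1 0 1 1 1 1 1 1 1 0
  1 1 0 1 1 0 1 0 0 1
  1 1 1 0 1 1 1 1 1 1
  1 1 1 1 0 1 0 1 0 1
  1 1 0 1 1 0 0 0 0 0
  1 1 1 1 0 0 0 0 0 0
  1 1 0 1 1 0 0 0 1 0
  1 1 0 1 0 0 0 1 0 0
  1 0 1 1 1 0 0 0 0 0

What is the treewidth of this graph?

4

A width-4 tree decomposition is:
Bags: B1 = {0, 1, 3, 4, 7}  B2 = {0, 1, 3, 7, 8}  B3 = {0, 1, 2, 3, 4}  B4 = {0, 1, 2, 3, 6}  B5 = {0, 1, 3, 4, 5}  B6 = {0, 2, 3, 4, 9}
Tree: B1–B2, B1–B3, B3–B4, B1–B5, B3–B6
Every bag has size at most 5, so the width is 5 − 1 = 4 and tw(G) ≤ 4. Conversely, {0, 1, 3, 7, 8} is a clique of size 5, and the vertices of any clique must share a bag in every tree decomposition; so some bag has ≥ 5 vertices and tw(G) ≥ 4. Combining the bounds, tw(G) = 4.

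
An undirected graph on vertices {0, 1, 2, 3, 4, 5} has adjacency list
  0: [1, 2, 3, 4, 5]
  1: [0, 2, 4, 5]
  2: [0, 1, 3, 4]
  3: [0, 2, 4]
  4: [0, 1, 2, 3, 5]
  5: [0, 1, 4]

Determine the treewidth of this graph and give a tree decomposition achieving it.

Each bag holds 4 vertices, so the decomposition has width 3, which upper-bounds the treewidth. On the other hand G contains the 4-clique {0, 1, 2, 4}. A clique must lie in a single bag of any decomposition, so no decomposition can have width below 3. Therefore the treewidth is 3.

Treewidth 3.
Bags: B1 = {0, 2, 3, 4}  B2 = {0, 1, 2, 4}  B3 = {0, 1, 4, 5}
Tree: B1–B2, B2–B3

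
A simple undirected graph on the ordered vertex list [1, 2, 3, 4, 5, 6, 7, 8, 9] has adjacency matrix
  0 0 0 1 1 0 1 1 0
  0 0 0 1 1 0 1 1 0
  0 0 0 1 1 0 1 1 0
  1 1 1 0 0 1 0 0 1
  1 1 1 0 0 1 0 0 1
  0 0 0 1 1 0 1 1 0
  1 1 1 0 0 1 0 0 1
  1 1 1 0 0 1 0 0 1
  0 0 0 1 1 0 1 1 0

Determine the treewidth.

A width-4 tree decomposition is:
Bags: B1 = {4, 5, 7, 8, 9}  B2 = {1, 4, 5, 7, 8}  B3 = {2, 4, 5, 7, 8}  B4 = {3, 4, 5, 7, 8}  B5 = {4, 5, 6, 7, 8}
Tree: B1–B2, B2–B3, B3–B4, B4–B5
Each bag holds 5 vertices, so the decomposition has width 4, which upper-bounds the treewidth. For the lower bound: the 5 vertex sets {4,9}, {1,8}, {2,5}, {7}, {3} are disjoint, each induces a connected subgraph, and every pair is joined by at least one edge of G. Contracting each set to a single vertex therefore yields K_{5} as a minor, and since treewidth is minor-monotone, tw(G) ≥ tw(K_{5}) = 4. Combining the bounds, tw(G) = 4.

4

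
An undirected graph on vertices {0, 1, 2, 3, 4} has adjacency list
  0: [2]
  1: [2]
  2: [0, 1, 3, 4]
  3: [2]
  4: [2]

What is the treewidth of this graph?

A width-1 tree decomposition is:
Bags: B1 = {1, 2}  B2 = {0, 2}  B3 = {2, 4}  B4 = {2, 3}
Tree: B1–B2, B1–B3, B1–B4
The largest bag has 2 vertices, giving width 1; this decomposition certifies tw(G) ≤ 1. Since G has at least one edge (e.g. 2–1), it is not an edgeless graph, so tw(G) ≥ 1. Combining the bounds, tw(G) = 1.

1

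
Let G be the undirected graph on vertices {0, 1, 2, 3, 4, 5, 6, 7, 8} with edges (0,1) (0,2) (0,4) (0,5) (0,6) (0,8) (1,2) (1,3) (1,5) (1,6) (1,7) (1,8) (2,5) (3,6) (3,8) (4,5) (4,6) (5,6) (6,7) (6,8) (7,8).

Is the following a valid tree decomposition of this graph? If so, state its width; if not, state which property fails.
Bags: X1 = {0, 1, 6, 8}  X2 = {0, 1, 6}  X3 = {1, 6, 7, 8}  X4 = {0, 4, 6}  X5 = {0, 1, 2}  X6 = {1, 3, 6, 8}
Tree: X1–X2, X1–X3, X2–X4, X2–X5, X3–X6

A tree decomposition must satisfy three properties: every vertex lies in some bag; for every edge, both endpoints lie together in some bag; and for every vertex, the bags containing it form a connected subtree. Here vertex 5 appears in no bag, so the decomposition is invalid.

No — vertex 5 appears in no bag.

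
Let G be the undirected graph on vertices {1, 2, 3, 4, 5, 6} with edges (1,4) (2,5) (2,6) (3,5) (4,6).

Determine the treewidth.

1

A width-1 tree decomposition is:
Bags: B1 = {1, 4}  B2 = {4, 6}  B3 = {2, 6}  B4 = {2, 5}  B5 = {3, 5}
Tree: B1–B2, B2–B3, B3–B4, B4–B5
Each bag holds 2 vertices, so the decomposition has width 1, which upper-bounds the treewidth. Since G has at least one edge (e.g. 1–4), it is not an edgeless graph, so tw(G) ≥ 1. The upper and lower bounds meet at 1, so that is the treewidth.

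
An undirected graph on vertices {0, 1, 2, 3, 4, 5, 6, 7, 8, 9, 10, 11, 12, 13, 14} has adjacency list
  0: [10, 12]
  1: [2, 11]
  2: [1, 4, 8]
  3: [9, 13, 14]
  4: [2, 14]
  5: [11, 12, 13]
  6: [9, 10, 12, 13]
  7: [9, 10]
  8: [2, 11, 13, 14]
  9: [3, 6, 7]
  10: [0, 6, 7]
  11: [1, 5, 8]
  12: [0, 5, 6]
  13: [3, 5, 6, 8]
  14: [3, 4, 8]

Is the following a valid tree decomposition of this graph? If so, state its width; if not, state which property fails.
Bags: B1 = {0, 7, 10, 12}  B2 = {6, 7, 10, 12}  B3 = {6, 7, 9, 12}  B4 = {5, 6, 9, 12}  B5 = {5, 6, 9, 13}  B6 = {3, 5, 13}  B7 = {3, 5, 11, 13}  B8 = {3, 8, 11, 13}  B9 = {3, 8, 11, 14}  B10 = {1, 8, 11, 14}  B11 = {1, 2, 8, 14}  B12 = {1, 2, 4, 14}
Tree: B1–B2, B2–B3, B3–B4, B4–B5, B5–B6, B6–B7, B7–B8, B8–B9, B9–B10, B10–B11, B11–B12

A tree decomposition must satisfy three properties: every vertex lies in some bag; for every edge, both endpoints lie together in some bag; and for every vertex, the bags containing it form a connected subtree. Here edge (9,3) lies in no bag, so the decomposition is invalid.

No — edge (9,3) lies in no bag.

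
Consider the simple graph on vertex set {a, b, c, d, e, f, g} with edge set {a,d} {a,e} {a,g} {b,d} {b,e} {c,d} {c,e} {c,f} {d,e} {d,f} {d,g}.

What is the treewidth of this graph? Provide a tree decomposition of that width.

Treewidth 2.
Bags: B1 = {c, d, e}  B2 = {c, d, f}  B3 = {a, d, e}  B4 = {a, d, g}  B5 = {b, d, e}
Tree: B1–B2, B1–B3, B3–B4, B1–B5

Each bag holds 3 vertices, so the decomposition has width 2, which upper-bounds the treewidth. For the lower bound, the 3 vertices {a, d, g} are pairwise adjacent, and any tree decomposition puts a clique entirely inside one bag — forcing width ≥ 2. Combining the bounds, tw(G) = 2.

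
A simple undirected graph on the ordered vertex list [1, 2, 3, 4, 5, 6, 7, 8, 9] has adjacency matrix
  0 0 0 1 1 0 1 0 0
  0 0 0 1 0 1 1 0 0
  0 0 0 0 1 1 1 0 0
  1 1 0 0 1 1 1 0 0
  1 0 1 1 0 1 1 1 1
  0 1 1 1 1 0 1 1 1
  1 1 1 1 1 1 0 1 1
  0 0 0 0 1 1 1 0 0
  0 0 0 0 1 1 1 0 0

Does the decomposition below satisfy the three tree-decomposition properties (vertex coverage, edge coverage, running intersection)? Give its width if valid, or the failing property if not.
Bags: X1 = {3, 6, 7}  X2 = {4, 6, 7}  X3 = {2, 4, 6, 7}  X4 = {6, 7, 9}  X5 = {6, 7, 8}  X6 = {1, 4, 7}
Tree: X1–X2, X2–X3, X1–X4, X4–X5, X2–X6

No — vertex 5 appears in no bag.

A tree decomposition must satisfy three properties: every vertex lies in some bag; for every edge, both endpoints lie together in some bag; and for every vertex, the bags containing it form a connected subtree. Here vertex 5 appears in no bag, so the decomposition is invalid.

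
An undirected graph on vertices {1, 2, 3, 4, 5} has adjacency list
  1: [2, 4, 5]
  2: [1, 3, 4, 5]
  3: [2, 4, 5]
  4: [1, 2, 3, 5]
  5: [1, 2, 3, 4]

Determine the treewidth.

A width-3 tree decomposition is:
Bags: B1 = {1, 2, 4, 5}  B2 = {2, 3, 4, 5}
Tree: B1–B2
Each bag holds 4 vertices, so the decomposition has width 3, which upper-bounds the treewidth. On the other hand G contains the 4-clique {1, 2, 4, 5}. A clique must lie in a single bag of any decomposition, so no decomposition can have width below 3. Combining the bounds, tw(G) = 3.

3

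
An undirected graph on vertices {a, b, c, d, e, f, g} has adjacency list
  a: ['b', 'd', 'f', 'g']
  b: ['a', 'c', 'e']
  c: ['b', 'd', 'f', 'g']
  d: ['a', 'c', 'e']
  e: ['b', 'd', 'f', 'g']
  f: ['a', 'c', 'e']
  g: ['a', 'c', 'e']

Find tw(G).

A width-3 tree decomposition is:
Bags: B1 = {a, c, e, g}  B2 = {a, c, d, e}  B3 = {a, b, c, e}  B4 = {a, c, e, f}
Tree: B1–B2, B2–B3, B3–B4
The largest bag has 4 vertices, giving width 3; this decomposition certifies tw(G) ≤ 3. For the lower bound: the 4 vertex sets {e,g}, {c,d}, {a}, {b} are disjoint, each induces a connected subgraph, and every pair is joined by at least one edge of G. Contracting each set to a single vertex therefore yields K_{4} as a minor, and since treewidth is minor-monotone, tw(G) ≥ tw(K_{4}) = 3. The upper and lower bounds meet at 3, so that is the treewidth.

3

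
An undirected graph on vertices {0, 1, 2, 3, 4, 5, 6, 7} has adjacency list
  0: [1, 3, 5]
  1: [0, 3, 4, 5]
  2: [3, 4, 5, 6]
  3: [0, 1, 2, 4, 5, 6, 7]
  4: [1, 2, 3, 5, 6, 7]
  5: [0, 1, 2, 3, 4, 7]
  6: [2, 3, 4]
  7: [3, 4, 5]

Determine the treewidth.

A width-3 tree decomposition is:
Bags: B1 = {0, 1, 3, 5}  B2 = {1, 3, 4, 5}  B3 = {2, 3, 4, 5}  B4 = {2, 3, 4, 6}  B5 = {3, 4, 5, 7}
Tree: B1–B2, B2–B3, B3–B4, B2–B5
The largest bag has 4 vertices, giving width 3; this decomposition certifies tw(G) ≤ 3. On the other hand G contains the 4-clique {0, 1, 3, 5}. A clique must lie in a single bag of any decomposition, so no decomposition can have width below 3. Hence tw(G) = 3 exactly.

3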